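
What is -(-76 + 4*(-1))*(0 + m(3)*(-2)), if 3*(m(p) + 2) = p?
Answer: 160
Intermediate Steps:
m(p) = -2 + p/3
-(-76 + 4*(-1))*(0 + m(3)*(-2)) = -(-76 + 4*(-1))*(0 + (-2 + (⅓)*3)*(-2)) = -(-76 - 4)*(0 + (-2 + 1)*(-2)) = -(-80)*(0 - 1*(-2)) = -(-80)*(0 + 2) = -(-80)*2 = -1*(-160) = 160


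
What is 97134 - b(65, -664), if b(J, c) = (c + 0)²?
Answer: -343762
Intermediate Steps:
b(J, c) = c²
97134 - b(65, -664) = 97134 - 1*(-664)² = 97134 - 1*440896 = 97134 - 440896 = -343762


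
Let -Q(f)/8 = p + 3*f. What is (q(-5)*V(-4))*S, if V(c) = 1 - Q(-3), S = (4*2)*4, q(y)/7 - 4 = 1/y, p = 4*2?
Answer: -29792/5 ≈ -5958.4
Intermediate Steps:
p = 8
q(y) = 28 + 7/y (q(y) = 28 + 7*(1/y) = 28 + 7/y)
S = 32 (S = 8*4 = 32)
Q(f) = -64 - 24*f (Q(f) = -8*(8 + 3*f) = -64 - 24*f)
V(c) = -7 (V(c) = 1 - (-64 - 24*(-3)) = 1 - (-64 + 72) = 1 - 1*8 = 1 - 8 = -7)
(q(-5)*V(-4))*S = ((28 + 7/(-5))*(-7))*32 = ((28 + 7*(-⅕))*(-7))*32 = ((28 - 7/5)*(-7))*32 = ((133/5)*(-7))*32 = -931/5*32 = -29792/5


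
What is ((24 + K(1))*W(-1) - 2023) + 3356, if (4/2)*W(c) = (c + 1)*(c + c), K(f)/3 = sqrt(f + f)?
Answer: 1333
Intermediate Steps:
K(f) = 3*sqrt(2)*sqrt(f) (K(f) = 3*sqrt(f + f) = 3*sqrt(2*f) = 3*(sqrt(2)*sqrt(f)) = 3*sqrt(2)*sqrt(f))
W(c) = c*(1 + c) (W(c) = ((c + 1)*(c + c))/2 = ((1 + c)*(2*c))/2 = (2*c*(1 + c))/2 = c*(1 + c))
((24 + K(1))*W(-1) - 2023) + 3356 = ((24 + 3*sqrt(2)*sqrt(1))*(-(1 - 1)) - 2023) + 3356 = ((24 + 3*sqrt(2)*1)*(-1*0) - 2023) + 3356 = ((24 + 3*sqrt(2))*0 - 2023) + 3356 = (0 - 2023) + 3356 = -2023 + 3356 = 1333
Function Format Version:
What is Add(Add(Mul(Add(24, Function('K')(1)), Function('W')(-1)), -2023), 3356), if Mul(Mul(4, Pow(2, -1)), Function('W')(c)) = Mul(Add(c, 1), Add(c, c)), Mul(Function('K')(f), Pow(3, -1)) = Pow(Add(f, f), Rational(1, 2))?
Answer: 1333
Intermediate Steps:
Function('K')(f) = Mul(3, Pow(2, Rational(1, 2)), Pow(f, Rational(1, 2))) (Function('K')(f) = Mul(3, Pow(Add(f, f), Rational(1, 2))) = Mul(3, Pow(Mul(2, f), Rational(1, 2))) = Mul(3, Mul(Pow(2, Rational(1, 2)), Pow(f, Rational(1, 2)))) = Mul(3, Pow(2, Rational(1, 2)), Pow(f, Rational(1, 2))))
Function('W')(c) = Mul(c, Add(1, c)) (Function('W')(c) = Mul(Rational(1, 2), Mul(Add(c, 1), Add(c, c))) = Mul(Rational(1, 2), Mul(Add(1, c), Mul(2, c))) = Mul(Rational(1, 2), Mul(2, c, Add(1, c))) = Mul(c, Add(1, c)))
Add(Add(Mul(Add(24, Function('K')(1)), Function('W')(-1)), -2023), 3356) = Add(Add(Mul(Add(24, Mul(3, Pow(2, Rational(1, 2)), Pow(1, Rational(1, 2)))), Mul(-1, Add(1, -1))), -2023), 3356) = Add(Add(Mul(Add(24, Mul(3, Pow(2, Rational(1, 2)), 1)), Mul(-1, 0)), -2023), 3356) = Add(Add(Mul(Add(24, Mul(3, Pow(2, Rational(1, 2)))), 0), -2023), 3356) = Add(Add(0, -2023), 3356) = Add(-2023, 3356) = 1333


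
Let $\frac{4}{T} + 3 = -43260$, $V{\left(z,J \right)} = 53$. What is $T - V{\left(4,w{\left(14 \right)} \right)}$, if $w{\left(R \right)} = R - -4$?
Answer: $- \frac{2292943}{43263} \approx -53.0$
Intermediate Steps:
$w{\left(R \right)} = 4 + R$ ($w{\left(R \right)} = R + 4 = 4 + R$)
$T = - \frac{4}{43263}$ ($T = \frac{4}{-3 - 43260} = \frac{4}{-43263} = 4 \left(- \frac{1}{43263}\right) = - \frac{4}{43263} \approx -9.2458 \cdot 10^{-5}$)
$T - V{\left(4,w{\left(14 \right)} \right)} = - \frac{4}{43263} - 53 = - \frac{2292943}{43263}$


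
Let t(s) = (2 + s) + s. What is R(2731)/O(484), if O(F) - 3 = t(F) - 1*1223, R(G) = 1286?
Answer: -643/125 ≈ -5.1440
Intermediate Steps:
t(s) = 2 + 2*s
O(F) = -1218 + 2*F (O(F) = 3 + ((2 + 2*F) - 1*1223) = 3 + ((2 + 2*F) - 1223) = 3 + (-1221 + 2*F) = -1218 + 2*F)
R(2731)/O(484) = 1286/(-1218 + 2*484) = 1286/(-1218 + 968) = 1286/(-250) = 1286*(-1/250) = -643/125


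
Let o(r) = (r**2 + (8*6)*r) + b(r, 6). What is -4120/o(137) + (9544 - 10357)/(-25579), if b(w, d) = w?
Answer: -42334307/325902039 ≈ -0.12990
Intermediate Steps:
o(r) = r**2 + 49*r (o(r) = (r**2 + (8*6)*r) + r = (r**2 + 48*r) + r = r**2 + 49*r)
-4120/o(137) + (9544 - 10357)/(-25579) = -4120*1/(137*(49 + 137)) + (9544 - 10357)/(-25579) = -4120/(137*186) - 813*(-1/25579) = -4120/25482 + 813/25579 = -4120*1/25482 + 813/25579 = -2060/12741 + 813/25579 = -42334307/325902039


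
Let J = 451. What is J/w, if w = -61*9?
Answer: -451/549 ≈ -0.82149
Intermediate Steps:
w = -549
J/w = 451/(-549) = 451*(-1/549) = -451/549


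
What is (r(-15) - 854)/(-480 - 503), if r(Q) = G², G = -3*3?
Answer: 773/983 ≈ 0.78637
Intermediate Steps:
G = -9
r(Q) = 81 (r(Q) = (-9)² = 81)
(r(-15) - 854)/(-480 - 503) = (81 - 854)/(-480 - 503) = -773/(-983) = -1/983*(-773) = 773/983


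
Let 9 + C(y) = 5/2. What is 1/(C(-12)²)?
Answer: 4/169 ≈ 0.023669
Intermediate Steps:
C(y) = -13/2 (C(y) = -9 + 5/2 = -13/2)
1/(C(-12)²) = 1/((-13/2)²) = 1/(169/4) = 4/169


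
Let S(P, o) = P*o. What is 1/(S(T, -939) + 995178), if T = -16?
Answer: 1/1010202 ≈ 9.8990e-7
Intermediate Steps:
1/(S(T, -939) + 995178) = 1/(-16*(-939) + 995178) = 1/(15024 + 995178) = 1/1010202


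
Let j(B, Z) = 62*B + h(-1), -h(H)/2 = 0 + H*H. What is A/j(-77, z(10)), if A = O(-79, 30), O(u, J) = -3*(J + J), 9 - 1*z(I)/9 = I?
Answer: 15/398 ≈ 0.037688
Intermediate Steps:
z(I) = 81 - 9*I
O(u, J) = -6*J
h(H) = -2*H² (h(H) = -2*(0 + H*H) = -2*(0 + H²) = -2*H²)
A = -180 (A = -6*30 = -180)
j(B, Z) = -2 + 62*B (j(B, Z) = 62*B - 2*(-1)² = 62*B - 2*1 = 62*B - 2 = -2 + 62*B)
A/j(-77, z(10)) = -180/(-2 + 62*(-77)) = -180/(-2 - 4774) = -180/(-4776) = -180*(-1/4776) = 15/398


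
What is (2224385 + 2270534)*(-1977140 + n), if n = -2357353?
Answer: -19483194941067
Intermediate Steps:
(2224385 + 2270534)*(-1977140 + n) = (2224385 + 2270534)*(-1977140 - 2357353) = 4494919*(-4334493) = -19483194941067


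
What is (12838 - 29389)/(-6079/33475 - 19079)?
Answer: 20520175/23654652 ≈ 0.86749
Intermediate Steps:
(12838 - 29389)/(-6079/33475 - 19079) = -16551/(-6079*1/33475 - 19079) = -16551/(-6079/33475 - 19079) = -16551/(-638675604/33475) = -16551*(-33475/638675604) = 20520175/23654652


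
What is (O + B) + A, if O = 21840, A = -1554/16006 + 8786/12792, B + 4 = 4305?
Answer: 1338114468995/51187188 ≈ 26142.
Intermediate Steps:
B = 4301 (B = -4 + 4305 = 4301)
A = 30187487/51187188 (A = -1554*1/16006 + 8786*(1/12792) = -777/8003 + 4393/6396 = 30187487/51187188 ≈ 0.58975)
(O + B) + A = (21840 + 4301) + 30187487/51187188 = 26141 + 30187487/51187188 = 1338114468995/51187188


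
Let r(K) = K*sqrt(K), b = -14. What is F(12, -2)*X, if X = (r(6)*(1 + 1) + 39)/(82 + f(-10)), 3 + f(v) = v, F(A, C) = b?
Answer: -182/23 - 56*sqrt(6)/23 ≈ -13.877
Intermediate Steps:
F(A, C) = -14
f(v) = -3 + v
r(K) = K**(3/2)
X = 13/23 + 4*sqrt(6)/23 (X = (6**(3/2)*(1 + 1) + 39)/(82 + (-3 - 10)) = ((6*sqrt(6))*2 + 39)/(82 - 13) = (12*sqrt(6) + 39)/69 = (39 + 12*sqrt(6))*(1/69) = 13/23 + 4*sqrt(6)/23 ≈ 0.99122)
F(12, -2)*X = -14*(13/23 + 4*sqrt(6)/23) = -182/23 - 56*sqrt(6)/23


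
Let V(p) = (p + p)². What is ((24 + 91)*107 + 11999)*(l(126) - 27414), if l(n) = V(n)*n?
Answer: 193802283360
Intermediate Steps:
V(p) = 4*p² (V(p) = (2*p)² = 4*p²)
l(n) = 4*n³ (l(n) = (4*n²)*n = 4*n³)
((24 + 91)*107 + 11999)*(l(126) - 27414) = ((24 + 91)*107 + 11999)*(4*126³ - 27414) = (115*107 + 11999)*(4*2000376 - 27414) = (12305 + 11999)*(8001504 - 27414) = 24304*7974090 = 193802283360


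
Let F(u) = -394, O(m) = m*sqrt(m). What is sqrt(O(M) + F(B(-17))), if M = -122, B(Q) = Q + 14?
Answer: sqrt(-394 - 122*I*sqrt(122)) ≈ 22.472 - 29.983*I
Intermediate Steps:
B(Q) = 14 + Q
O(m) = m**(3/2)
sqrt(O(M) + F(B(-17))) = sqrt((-122)**(3/2) - 394) = sqrt(-122*I*sqrt(122) - 394) = sqrt(-394 - 122*I*sqrt(122))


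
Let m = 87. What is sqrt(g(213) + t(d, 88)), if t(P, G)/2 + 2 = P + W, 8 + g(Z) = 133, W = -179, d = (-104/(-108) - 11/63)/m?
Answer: 71*I*sqrt(156919)/1827 ≈ 15.394*I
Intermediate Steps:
d = 149/16443 (d = (-104/(-108) - 11/63)/87 = (-104*(-1/108) - 11*1/63)*(1/87) = (26/27 - 11/63)*(1/87) = (149/189)*(1/87) = 149/16443 ≈ 0.0090616)
g(Z) = 125 (g(Z) = -8 + 133 = 125)
t(P, G) = -362 + 2*P (t(P, G) = -4 + 2*(P - 179) = -4 + 2*(-179 + P) = -4 + (-358 + 2*P) = -362 + 2*P)
sqrt(g(213) + t(d, 88)) = sqrt(125 + (-362 + 2*(149/16443))) = sqrt(125 + (-362 + 298/16443)) = sqrt(125 - 5952068/16443) = sqrt(-3896693/16443) = 71*I*sqrt(156919)/1827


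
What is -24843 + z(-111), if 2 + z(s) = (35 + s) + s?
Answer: -25032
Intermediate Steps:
z(s) = 33 + 2*s (z(s) = -2 + ((35 + s) + s) = -2 + (35 + 2*s) = 33 + 2*s)
-24843 + z(-111) = -24843 + (33 + 2*(-111)) = -24843 + (33 - 222) = -24843 - 189 = -25032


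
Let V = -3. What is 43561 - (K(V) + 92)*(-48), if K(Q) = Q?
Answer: 47833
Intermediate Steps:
43561 - (K(V) + 92)*(-48) = 43561 - (-3 + 92)*(-48) = 43561 - 89*(-48) = 43561 - 1*(-4272) = 43561 + 4272 = 47833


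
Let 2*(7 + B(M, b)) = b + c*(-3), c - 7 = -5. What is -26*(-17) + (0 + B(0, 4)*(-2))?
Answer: 458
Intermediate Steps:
c = 2 (c = 7 - 5 = 2)
B(M, b) = -10 + b/2 (B(M, b) = -7 + (b + 2*(-3))/2 = -7 + (b - 6)/2 = -7 + (-6 + b)/2 = -7 + (-3 + b/2) = -10 + b/2)
-26*(-17) + (0 + B(0, 4)*(-2)) = -26*(-17) + (0 + (-10 + (1/2)*4)*(-2)) = 442 + (0 + (-10 + 2)*(-2)) = 442 + (0 - 8*(-2)) = 442 + (0 + 16) = 442 + 16 = 458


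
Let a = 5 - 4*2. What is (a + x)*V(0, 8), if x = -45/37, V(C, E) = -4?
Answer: 624/37 ≈ 16.865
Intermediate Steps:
x = -45/37 (x = -45*1/37 = -45/37 ≈ -1.2162)
a = -3 (a = 5 - 8 = -3)
(a + x)*V(0, 8) = (-3 - 45/37)*(-4) = -156/37*(-4) = 624/37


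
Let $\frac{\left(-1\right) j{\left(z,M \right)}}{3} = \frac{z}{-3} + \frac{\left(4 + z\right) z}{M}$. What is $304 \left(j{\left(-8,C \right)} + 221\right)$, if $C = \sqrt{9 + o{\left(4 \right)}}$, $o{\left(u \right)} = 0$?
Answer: $55024$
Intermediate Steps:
$C = 3$ ($C = \sqrt{9 + 0} = \sqrt{9} = 3$)
$j{\left(z,M \right)} = z - \frac{3 z \left(4 + z\right)}{M}$ ($j{\left(z,M \right)} = - 3 \left(\frac{z}{-3} + \frac{\left(4 + z\right) z}{M}\right) = - 3 \left(z \left(- \frac{1}{3}\right) + \frac{z \left(4 + z\right)}{M}\right) = - 3 \left(- \frac{z}{3} + \frac{z \left(4 + z\right)}{M}\right) = z - \frac{3 z \left(4 + z\right)}{M}$)
$304 \left(j{\left(-8,C \right)} + 221\right) = 304 \left(- \frac{8 \left(-12 + 3 - -24\right)}{3} + 221\right) = 304 \left(\left(-8\right) \frac{1}{3} \left(-12 + 3 + 24\right) + 221\right) = 304 \left(\left(-8\right) \frac{1}{3} \cdot 15 + 221\right) = 304 \left(-40 + 221\right) = 304 \cdot 181 = 55024$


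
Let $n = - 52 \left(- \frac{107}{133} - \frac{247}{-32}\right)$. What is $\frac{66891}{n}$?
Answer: $- \frac{23724008}{127517} \approx -186.05$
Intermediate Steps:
$n = - \frac{382551}{1064}$ ($n = - 52 \left(\left(-107\right) \frac{1}{133} - - \frac{247}{32}\right) = - 52 \left(- \frac{107}{133} + \frac{247}{32}\right) = \left(-52\right) \frac{29427}{4256} = - \frac{382551}{1064} \approx -359.54$)
$\frac{66891}{n} = \frac{66891}{- \frac{382551}{1064}} = 66891 \left(- \frac{1064}{382551}\right) = - \frac{23724008}{127517}$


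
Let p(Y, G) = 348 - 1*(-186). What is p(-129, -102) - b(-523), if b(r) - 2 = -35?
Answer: 567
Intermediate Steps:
p(Y, G) = 534 (p(Y, G) = 348 + 186 = 534)
b(r) = -33 (b(r) = 2 - 35 = -33)
p(-129, -102) - b(-523) = 534 - 1*(-33) = 534 + 33 = 567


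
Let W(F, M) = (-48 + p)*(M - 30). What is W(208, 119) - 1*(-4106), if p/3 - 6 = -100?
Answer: -25264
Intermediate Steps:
p = -282 (p = 18 + 3*(-100) = 18 - 300 = -282)
W(F, M) = 9900 - 330*M (W(F, M) = (-48 - 282)*(M - 30) = -330*(-30 + M) = 9900 - 330*M)
W(208, 119) - 1*(-4106) = (9900 - 330*119) - 1*(-4106) = (9900 - 39270) + 4106 = -29370 + 4106 = -25264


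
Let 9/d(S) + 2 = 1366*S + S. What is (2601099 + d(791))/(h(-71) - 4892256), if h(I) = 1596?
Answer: -468759223869/881374367450 ≈ -0.53185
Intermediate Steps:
d(S) = 9/(-2 + 1367*S) (d(S) = 9/(-2 + (1366*S + S)) = 9/(-2 + 1367*S))
(2601099 + d(791))/(h(-71) - 4892256) = (2601099 + 9/(-2 + 1367*791))/(1596 - 4892256) = (2601099 + 9/(-2 + 1081297))/(-4890660) = (2601099 + 9/1081295)*(-1/4890660) = (2812555343214/1081295)*(-1/4890660) = -468759223869/881374367450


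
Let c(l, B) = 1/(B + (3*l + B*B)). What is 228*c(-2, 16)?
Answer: 6/7 ≈ 0.85714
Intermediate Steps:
c(l, B) = 1/(B + B² + 3*l) (c(l, B) = 1/(B + (3*l + B²)) = 1/(B + (B² + 3*l)) = 1/(B + B² + 3*l))
228*c(-2, 16) = 228/(16 + 16² + 3*(-2)) = 228/(16 + 256 - 6) = 228/266 = 228*(1/266) = 6/7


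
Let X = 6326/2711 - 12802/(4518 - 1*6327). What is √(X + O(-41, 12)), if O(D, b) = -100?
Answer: 2174*I*√51221634/1634733 ≈ 9.5179*I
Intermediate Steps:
X = 46149956/4904199 (X = 6326*(1/2711) - 12802/(4518 - 6327) = 6326/2711 - 12802/(-1809) = 6326/2711 - 12802*(-1/1809) = 6326/2711 + 12802/1809 = 46149956/4904199 ≈ 9.4103)
√(X + O(-41, 12)) = √(46149956/4904199 - 100) = √(-444269944/4904199) = 2174*I*√51221634/1634733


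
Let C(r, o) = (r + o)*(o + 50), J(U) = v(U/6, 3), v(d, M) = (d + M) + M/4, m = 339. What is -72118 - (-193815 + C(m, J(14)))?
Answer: 14737475/144 ≈ 1.0234e+5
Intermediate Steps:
v(d, M) = d + 5*M/4 (v(d, M) = (M + d) + M*(¼) = (M + d) + M/4 = d + 5*M/4)
J(U) = 15/4 + U/6 (J(U) = U/6 + (5/4)*3 = U*(⅙) + 15/4 = U/6 + 15/4 = 15/4 + U/6)
C(r, o) = (50 + o)*(o + r) (C(r, o) = (o + r)*(50 + o) = (50 + o)*(o + r))
-72118 - (-193815 + C(m, J(14))) = -72118 - (-193815 + ((15/4 + (⅙)*14)² + 50*(15/4 + (⅙)*14) + 50*339 + (15/4 + (⅙)*14)*339)) = -72118 - (-193815 + ((15/4 + 7/3)² + 50*(15/4 + 7/3) + 16950 + (15/4 + 7/3)*339)) = -72118 - (-193815 + ((73/12)² + 50*(73/12) + 16950 + (73/12)*339)) = -72118 - (-193815 + (5329/144 + 1825/6 + 16950 + 8249/4)) = -72118 - (-193815 + 2786893/144) = -72118 - 1*(-25122467/144) = -72118 + 25122467/144 = 14737475/144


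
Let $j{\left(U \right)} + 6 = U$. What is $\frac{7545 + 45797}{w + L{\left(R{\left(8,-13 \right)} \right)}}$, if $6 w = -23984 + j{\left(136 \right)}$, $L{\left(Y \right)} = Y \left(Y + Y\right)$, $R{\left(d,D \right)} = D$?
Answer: $- \frac{160026}{10913} \approx -14.664$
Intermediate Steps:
$j{\left(U \right)} = -6 + U$
$L{\left(Y \right)} = 2 Y^{2}$ ($L{\left(Y \right)} = Y 2 Y = 2 Y^{2}$)
$w = - \frac{11927}{3}$ ($w = \frac{-23984 + \left(-6 + 136\right)}{6} = \frac{-23984 + 130}{6} = \frac{1}{6} \left(-23854\right) = - \frac{11927}{3} \approx -3975.7$)
$\frac{7545 + 45797}{w + L{\left(R{\left(8,-13 \right)} \right)}} = \frac{7545 + 45797}{- \frac{11927}{3} + 2 \left(-13\right)^{2}} = \frac{53342}{- \frac{11927}{3} + 2 \cdot 169} = \frac{53342}{- \frac{11927}{3} + 338} = \frac{53342}{- \frac{10913}{3}} = 53342 \left(- \frac{3}{10913}\right) = - \frac{160026}{10913}$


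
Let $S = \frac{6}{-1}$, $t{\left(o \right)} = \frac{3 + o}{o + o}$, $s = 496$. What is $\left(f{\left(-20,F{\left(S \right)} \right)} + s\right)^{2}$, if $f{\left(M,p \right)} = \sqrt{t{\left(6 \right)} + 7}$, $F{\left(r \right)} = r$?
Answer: $\frac{\left(992 + \sqrt{31}\right)^{2}}{4} \approx 2.4879 \cdot 10^{5}$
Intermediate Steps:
$t{\left(o \right)} = \frac{3 + o}{2 o}$
$S = -6$ ($S = 6 \left(-1\right) = -6$)
$f{\left(M,p \right)} = \frac{\sqrt{31}}{2}$ ($f{\left(M,p \right)} = \sqrt{\frac{3 + 6}{2 \cdot 6} + 7} = \sqrt{\frac{1}{2} \cdot \frac{1}{6} \cdot 9 + 7} = \sqrt{\frac{3}{4} + 7} = \sqrt{\frac{31}{4}} = \frac{\sqrt{31}}{2}$)
$\left(f{\left(-20,F{\left(S \right)} \right)} + s\right)^{2} = \left(\frac{\sqrt{31}}{2} + 496\right)^{2} = \left(496 + \frac{\sqrt{31}}{2}\right)^{2}$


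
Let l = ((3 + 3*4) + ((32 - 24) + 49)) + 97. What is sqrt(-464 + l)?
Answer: I*sqrt(295) ≈ 17.176*I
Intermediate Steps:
l = 169 (l = ((3 + 12) + (8 + 49)) + 97 = (15 + 57) + 97 = 72 + 97 = 169)
sqrt(-464 + l) = sqrt(-464 + 169) = sqrt(-295) = I*sqrt(295)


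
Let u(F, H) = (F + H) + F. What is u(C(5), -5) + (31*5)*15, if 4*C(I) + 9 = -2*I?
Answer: 4621/2 ≈ 2310.5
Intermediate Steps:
C(I) = -9/4 - I/2 (C(I) = -9/4 + (-2*I)/4 = -9/4 - I/2)
u(F, H) = H + 2*F
u(C(5), -5) + (31*5)*15 = (-5 + 2*(-9/4 - ½*5)) + (31*5)*15 = (-5 + 2*(-9/4 - 5/2)) + 155*15 = (-5 + 2*(-19/4)) + 2325 = (-5 - 19/2) + 2325 = -29/2 + 2325 = 4621/2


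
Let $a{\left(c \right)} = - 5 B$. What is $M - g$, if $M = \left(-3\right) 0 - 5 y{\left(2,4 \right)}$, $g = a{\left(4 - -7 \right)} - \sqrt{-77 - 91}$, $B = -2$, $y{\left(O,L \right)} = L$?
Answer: $-30 + 2 i \sqrt{42} \approx -30.0 + 12.961 i$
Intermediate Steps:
$a{\left(c \right)} = 10$ ($a{\left(c \right)} = \left(-5\right) \left(-2\right) = 10$)
$g = 10 - 2 i \sqrt{42}$ ($g = 10 - \sqrt{-77 - 91} = 10 - \sqrt{-168} = 10 - 2 i \sqrt{42} \approx 10.0 - 12.961 i$)
$M = -20$ ($M = \left(-3\right) 0 - 20 = 0 - 20 = -20$)
$M - g = -20 - \left(10 - 2 i \sqrt{42}\right) = -30 + 2 i \sqrt{42}$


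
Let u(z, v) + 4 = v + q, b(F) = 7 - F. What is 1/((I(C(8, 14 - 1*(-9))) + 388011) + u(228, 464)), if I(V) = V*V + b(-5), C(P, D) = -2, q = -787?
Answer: 1/387700 ≈ 2.5793e-6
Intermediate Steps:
u(z, v) = -791 + v (u(z, v) = -4 + (v - 787) = -4 + (-787 + v) = -791 + v)
I(V) = 12 + V² (I(V) = V*V + (7 - 1*(-5)) = V² + (7 + 5) = V² + 12 = 12 + V²)
1/((I(C(8, 14 - 1*(-9))) + 388011) + u(228, 464)) = 1/(((12 + (-2)²) + 388011) + (-791 + 464)) = 1/(((12 + 4) + 388011) - 327) = 1/((16 + 388011) - 327) = 1/(388027 - 327) = 1/387700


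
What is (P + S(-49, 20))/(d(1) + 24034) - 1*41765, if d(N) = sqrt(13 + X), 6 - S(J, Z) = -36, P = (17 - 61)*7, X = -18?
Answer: (-41765*sqrt(5) + 1003780276*I)/(sqrt(5) - 24034*I) ≈ -41765.0 + 1.0282e-6*I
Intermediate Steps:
P = -308 (P = -44*7 = -308)
S(J, Z) = 42 (S(J, Z) = 6 - 1*(-36) = 6 + 36 = 42)
d(N) = I*sqrt(5) (d(N) = sqrt(13 - 18) = sqrt(-5) = I*sqrt(5))
(P + S(-49, 20))/(d(1) + 24034) - 1*41765 = (-308 + 42)/(I*sqrt(5) + 24034) - 1*41765 = -266/(24034 + I*sqrt(5)) - 41765 = -41765 - 266/(24034 + I*sqrt(5))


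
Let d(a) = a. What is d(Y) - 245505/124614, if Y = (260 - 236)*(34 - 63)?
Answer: -28992283/41538 ≈ -697.97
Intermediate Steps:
Y = -696 (Y = 24*(-29) = -696)
d(Y) - 245505/124614 = -696 - 245505/124614 = -696 - 1*81835/41538 = -696 - 81835/41538 = -28992283/41538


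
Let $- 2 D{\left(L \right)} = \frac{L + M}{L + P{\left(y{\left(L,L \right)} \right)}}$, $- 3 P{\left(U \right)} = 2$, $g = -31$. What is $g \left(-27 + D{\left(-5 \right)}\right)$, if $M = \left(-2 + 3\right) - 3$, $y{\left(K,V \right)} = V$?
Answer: $\frac{29109}{34} \approx 856.15$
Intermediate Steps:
$P{\left(U \right)} = - \frac{2}{3}$ ($P{\left(U \right)} = \left(- \frac{1}{3}\right) 2 = - \frac{2}{3}$)
$M = -2$ ($M = 1 - 3 = -2$)
$D{\left(L \right)} = - \frac{-2 + L}{2 \left(- \frac{2}{3} + L\right)}$ ($D{\left(L \right)} = - \frac{\left(L - 2\right) \frac{1}{L - \frac{2}{3}}}{2} = - \frac{\left(-2 + L\right) \frac{1}{- \frac{2}{3} + L}}{2} = - \frac{\frac{1}{- \frac{2}{3} + L} \left(-2 + L\right)}{2} = - \frac{-2 + L}{2 \left(- \frac{2}{3} + L\right)}$)
$g \left(-27 + D{\left(-5 \right)}\right) = - 31 \left(-27 + \frac{3 \left(2 - -5\right)}{2 \left(-2 + 3 \left(-5\right)\right)}\right) = - 31 \left(-27 + \frac{3 \left(2 + 5\right)}{2 \left(-2 - 15\right)}\right) = - 31 \left(-27 + \frac{3}{2} \frac{1}{-17} \cdot 7\right) = - 31 \left(-27 + \frac{3}{2} \left(- \frac{1}{17}\right) 7\right) = - 31 \left(-27 - \frac{21}{34}\right) = \left(-31\right) \left(- \frac{939}{34}\right) = \frac{29109}{34}$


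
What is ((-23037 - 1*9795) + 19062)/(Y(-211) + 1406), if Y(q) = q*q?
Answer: -170/567 ≈ -0.29982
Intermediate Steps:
Y(q) = q²
((-23037 - 1*9795) + 19062)/(Y(-211) + 1406) = ((-23037 - 1*9795) + 19062)/((-211)² + 1406) = ((-23037 - 9795) + 19062)/(44521 + 1406) = (-32832 + 19062)/45927 = -13770*1/45927 = -170/567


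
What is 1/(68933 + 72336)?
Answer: 1/141269 ≈ 7.0787e-6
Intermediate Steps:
1/(68933 + 72336) = 1/141269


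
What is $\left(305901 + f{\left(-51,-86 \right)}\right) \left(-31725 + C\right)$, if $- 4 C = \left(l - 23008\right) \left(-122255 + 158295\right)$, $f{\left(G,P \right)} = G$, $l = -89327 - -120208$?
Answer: $-21705396111750$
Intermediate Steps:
$l = 30881$ ($l = -89327 + 120208 = 30881$)
$C = -70935730$ ($C = - \frac{\left(30881 - 23008\right) \left(-122255 + 158295\right)}{4} = - \frac{7873 \cdot 36040}{4} = \left(- \frac{1}{4}\right) 283742920 = -70935730$)
$\left(305901 + f{\left(-51,-86 \right)}\right) \left(-31725 + C\right) = \left(305901 - 51\right) \left(-31725 - 70935730\right) = 305850 \left(-70967455\right) = -21705396111750$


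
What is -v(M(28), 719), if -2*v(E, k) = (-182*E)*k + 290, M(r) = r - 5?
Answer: -1504722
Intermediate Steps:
M(r) = -5 + r
v(E, k) = -145 + 91*E*k (v(E, k) = -((-182*E)*k + 290)/2 = -(-182*E*k + 290)/2 = -(290 - 182*E*k)/2 = -145 + 91*E*k)
-v(M(28), 719) = -(-145 + 91*(-5 + 28)*719) = -(-145 + 91*23*719) = -(-145 + 1504867) = -1*1504722 = -1504722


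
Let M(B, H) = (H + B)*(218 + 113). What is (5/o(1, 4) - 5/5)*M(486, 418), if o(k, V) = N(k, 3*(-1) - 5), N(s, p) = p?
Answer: -486239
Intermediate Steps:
o(k, V) = -8 (o(k, V) = 3*(-1) - 5 = -3 - 5 = -8)
M(B, H) = 331*B + 331*H (M(B, H) = (B + H)*331 = 331*B + 331*H)
(5/o(1, 4) - 5/5)*M(486, 418) = (5/(-8) - 5/5)*(331*486 + 331*418) = (5*(-⅛) - 5*⅕)*(160866 + 138358) = (-5/8 - 1)*299224 = -13/8*299224 = -486239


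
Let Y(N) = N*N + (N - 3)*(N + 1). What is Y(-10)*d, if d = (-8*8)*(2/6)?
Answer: -13888/3 ≈ -4629.3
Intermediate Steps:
Y(N) = N**2 + (1 + N)*(-3 + N) (Y(N) = N**2 + (-3 + N)*(1 + N) = N**2 + (1 + N)*(-3 + N))
d = -64/3 (d = -128/6 = -64*1/3 = -64/3 ≈ -21.333)
Y(-10)*d = (-3 - 2*(-10) + 2*(-10)**2)*(-64/3) = (-3 + 20 + 2*100)*(-64/3) = (-3 + 20 + 200)*(-64/3) = 217*(-64/3) = -13888/3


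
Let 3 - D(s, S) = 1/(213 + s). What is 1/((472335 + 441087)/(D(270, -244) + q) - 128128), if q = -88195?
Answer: -42596737/5458275901162 ≈ -7.8041e-6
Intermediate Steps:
D(s, S) = 3 - 1/(213 + s)
1/((472335 + 441087)/(D(270, -244) + q) - 128128) = 1/((472335 + 441087)/((638 + 3*270)/(213 + 270) - 88195) - 128128) = 1/(913422/((638 + 810)/483 - 88195) - 128128) = 1/(913422/((1/483)*1448 - 88195) - 128128) = 1/(913422/(1448/483 - 88195) - 128128) = 1/(913422/(-42596737/483) - 128128) = 1/(913422*(-483/42596737) - 128128) = 1/(-441182826/42596737 - 128128) = 1/(-5458275901162/42596737) = -42596737/5458275901162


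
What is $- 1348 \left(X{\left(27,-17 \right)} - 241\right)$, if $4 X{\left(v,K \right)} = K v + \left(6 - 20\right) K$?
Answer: $399345$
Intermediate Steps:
$X{\left(v,K \right)} = - \frac{7 K}{2} + \frac{K v}{4}$ ($X{\left(v,K \right)} = \frac{K v + \left(6 - 20\right) K}{4} = \frac{K v - 14 K}{4} = \frac{- 14 K + K v}{4} = - \frac{7 K}{2} + \frac{K v}{4}$)
$- 1348 \left(X{\left(27,-17 \right)} - 241\right) = - 1348 \left(\frac{1}{4} \left(-17\right) \left(-14 + 27\right) - 241\right) = - 1348 \left(\frac{1}{4} \left(-17\right) 13 - 241\right) = - 1348 \left(- \frac{221}{4} - 241\right) = \left(-1348\right) \left(- \frac{1185}{4}\right) = 399345$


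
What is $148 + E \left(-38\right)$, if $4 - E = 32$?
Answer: $1212$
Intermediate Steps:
$E = -28$ ($E = 4 - 32 = -28$)
$148 + E \left(-38\right) = 148 - -1064 = 148 + 1064 = 1212$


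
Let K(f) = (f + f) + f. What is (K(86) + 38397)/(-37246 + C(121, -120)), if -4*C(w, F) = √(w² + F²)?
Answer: -1535727072/1479746881 + 10308*√29041/1479746881 ≈ -1.0366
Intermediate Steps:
K(f) = 3*f (K(f) = 2*f + f = 3*f)
C(w, F) = -√(F² + w²)/4 (C(w, F) = -√(w² + F²)/4 = -√(F² + w²)/4)
(K(86) + 38397)/(-37246 + C(121, -120)) = (3*86 + 38397)/(-37246 - √((-120)² + 121²)/4) = (258 + 38397)/(-37246 - √(14400 + 14641)/4) = 38655/(-37246 - √29041/4)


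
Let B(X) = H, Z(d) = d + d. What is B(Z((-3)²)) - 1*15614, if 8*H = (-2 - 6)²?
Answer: -15606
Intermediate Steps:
Z(d) = 2*d
H = 8 (H = (-2 - 6)²/8 = (⅛)*(-8)² = (⅛)*64 = 8)
B(X) = 8
B(Z((-3)²)) - 1*15614 = 8 - 1*15614 = 8 - 15614 = -15606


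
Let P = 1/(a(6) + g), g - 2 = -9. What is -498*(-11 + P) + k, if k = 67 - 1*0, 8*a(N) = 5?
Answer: 95593/17 ≈ 5623.1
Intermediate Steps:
g = -7 (g = 2 - 9 = -7)
a(N) = 5/8 (a(N) = (1/8)*5 = 5/8)
P = -8/51 (P = 1/(5/8 - 7) = 1/(-51/8) = -8/51 ≈ -0.15686)
k = 67 (k = 67 + 0 = 67)
-498*(-11 + P) + k = -498*(-11 - 8/51) + 67 = -498*(-569)/51 + 67 = -249*(-1138/51) + 67 = 94454/17 + 67 = 95593/17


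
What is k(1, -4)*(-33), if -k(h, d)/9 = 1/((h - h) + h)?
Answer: 297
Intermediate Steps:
k(h, d) = -9/h (k(h, d) = -9/((h - h) + h) = -9/(0 + h) = -9/h)
k(1, -4)*(-33) = -9/1*(-33) = -9*1*(-33) = -9*(-33) = 297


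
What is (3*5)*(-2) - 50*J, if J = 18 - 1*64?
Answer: 2270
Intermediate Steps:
J = -46 (J = 18 - 64 = -46)
(3*5)*(-2) - 50*J = (3*5)*(-2) - 50*(-46) = 15*(-2) + 2300 = -30 + 2300 = 2270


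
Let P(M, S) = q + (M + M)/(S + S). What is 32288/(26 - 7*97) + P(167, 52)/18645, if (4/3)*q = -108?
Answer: -6261429781/126621924 ≈ -49.450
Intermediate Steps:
q = -81 (q = (¾)*(-108) = -81)
P(M, S) = -81 + M/S (P(M, S) = -81 + (M + M)/(S + S) = -81 + (2*M)/((2*S)) = -81 + (2*M)*(1/(2*S)) = -81 + M/S)
32288/(26 - 7*97) + P(167, 52)/18645 = 32288/(26 - 7*97) + (-81 + 167/52)/18645 = 32288/(26 - 679) + (-81 + 167*(1/52))*(1/18645) = 32288/(-653) + (-81 + 167/52)*(1/18645) = 32288*(-1/653) - 4045/52*1/18645 = -32288/653 - 809/193908 = -6261429781/126621924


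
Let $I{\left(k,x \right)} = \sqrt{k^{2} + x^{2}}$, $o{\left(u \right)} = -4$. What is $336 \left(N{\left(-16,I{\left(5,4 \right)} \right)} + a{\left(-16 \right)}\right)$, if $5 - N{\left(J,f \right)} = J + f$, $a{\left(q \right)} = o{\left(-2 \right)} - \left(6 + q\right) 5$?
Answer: $22512 - 336 \sqrt{41} \approx 20361.0$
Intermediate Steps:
$a{\left(q \right)} = -34 - 5 q$ ($a{\left(q \right)} = -4 - \left(6 + q\right) 5 = -4 - \left(30 + 5 q\right) = -34 - 5 q$)
$N{\left(J,f \right)} = 5 - J - f$ ($N{\left(J,f \right)} = 5 - \left(J + f\right) = 5 - J - f$)
$336 \left(N{\left(-16,I{\left(5,4 \right)} \right)} + a{\left(-16 \right)}\right) = 336 \left(\left(5 - -16 - \sqrt{5^{2} + 4^{2}}\right) - -46\right) = 336 \left(\left(5 + 16 - \sqrt{25 + 16}\right) + \left(-34 + 80\right)\right) = 336 \left(\left(5 + 16 - \sqrt{41}\right) + 46\right) = 336 \left(\left(21 - \sqrt{41}\right) + 46\right) = 336 \left(67 - \sqrt{41}\right) = 22512 - 336 \sqrt{41}$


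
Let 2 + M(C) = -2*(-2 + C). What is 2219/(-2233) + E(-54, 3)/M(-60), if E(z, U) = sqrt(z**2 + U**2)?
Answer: -317/319 + 15*sqrt(13)/122 ≈ -0.55042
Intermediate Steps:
M(C) = 2 - 2*C (M(C) = -2 - 2*(-2 + C) = -2 + (4 - 2*C) = 2 - 2*C)
E(z, U) = sqrt(U**2 + z**2)
2219/(-2233) + E(-54, 3)/M(-60) = 2219/(-2233) + sqrt(3**2 + (-54)**2)/(2 - 2*(-60)) = 2219*(-1/2233) + sqrt(9 + 2916)/(2 + 120) = -317/319 + sqrt(2925)/122 = -317/319 + (15*sqrt(13))*(1/122) = -317/319 + 15*sqrt(13)/122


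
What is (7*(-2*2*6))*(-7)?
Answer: 1176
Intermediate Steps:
(7*(-2*2*6))*(-7) = (7*(-4*6))*(-7) = (7*(-24))*(-7) = -168*(-7) = 1176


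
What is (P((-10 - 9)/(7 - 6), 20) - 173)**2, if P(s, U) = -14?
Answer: 34969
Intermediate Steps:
(P((-10 - 9)/(7 - 6), 20) - 173)**2 = (-14 - 173)**2 = (-187)**2 = 34969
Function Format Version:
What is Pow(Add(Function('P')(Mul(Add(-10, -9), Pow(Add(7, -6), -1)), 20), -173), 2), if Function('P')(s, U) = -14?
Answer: 34969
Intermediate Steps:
Pow(Add(Function('P')(Mul(Add(-10, -9), Pow(Add(7, -6), -1)), 20), -173), 2) = Pow(Add(-14, -173), 2) = Pow(-187, 2) = 34969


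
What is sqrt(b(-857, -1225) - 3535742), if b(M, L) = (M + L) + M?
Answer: I*sqrt(3538681) ≈ 1881.1*I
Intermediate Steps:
b(M, L) = L + 2*M (b(M, L) = (L + M) + M = L + 2*M)
sqrt(b(-857, -1225) - 3535742) = sqrt((-1225 + 2*(-857)) - 3535742) = sqrt((-1225 - 1714) - 3535742) = sqrt(-2939 - 3535742) = sqrt(-3538681) = I*sqrt(3538681)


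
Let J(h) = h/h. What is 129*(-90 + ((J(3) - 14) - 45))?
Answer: -19092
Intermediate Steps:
J(h) = 1
129*(-90 + ((J(3) - 14) - 45)) = 129*(-90 + ((1 - 14) - 45)) = 129*(-90 + (-13 - 45)) = 129*(-90 - 58) = 129*(-148) = -19092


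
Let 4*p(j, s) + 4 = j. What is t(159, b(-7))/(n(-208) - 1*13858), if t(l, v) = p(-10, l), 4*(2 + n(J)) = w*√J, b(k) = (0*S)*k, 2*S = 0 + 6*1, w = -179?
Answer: 48510/192516133 - 1253*I*√13/385032266 ≈ 0.00025198 - 1.1733e-5*I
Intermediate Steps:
S = 3 (S = (0 + 6*1)/2 = (0 + 6)/2 = (½)*6 = 3)
b(k) = 0 (b(k) = (0*3)*k = 0*k = 0)
p(j, s) = -1 + j/4
n(J) = -2 - 179*√J/4 (n(J) = -2 + (-179*√J)/4 = -2 - 179*√J/4)
t(l, v) = -7/2 (t(l, v) = -1 + (¼)*(-10) = -1 - 5/2 = -7/2)
t(159, b(-7))/(n(-208) - 1*13858) = -7/(2*((-2 - 179*I*√13) - 1*13858)) = -7/(2*((-2 - 179*I*√13) - 13858)) = -7/(2*(-13860 - 179*I*√13))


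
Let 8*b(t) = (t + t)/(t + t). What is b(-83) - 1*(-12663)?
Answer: 101305/8 ≈ 12663.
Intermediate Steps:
b(t) = 1/8 (b(t) = ((t + t)/(t + t))/8 = ((2*t)/((2*t)))/8 = ((2*t)*(1/(2*t)))/8 = (1/8)*1 = 1/8)
b(-83) - 1*(-12663) = 1/8 - 1*(-12663) = 1/8 + 12663 = 101305/8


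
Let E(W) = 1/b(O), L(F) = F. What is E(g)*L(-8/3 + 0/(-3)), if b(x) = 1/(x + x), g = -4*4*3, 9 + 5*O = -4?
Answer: 208/15 ≈ 13.867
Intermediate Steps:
O = -13/5 (O = -9/5 + (1/5)*(-4) = -9/5 - 4/5 = -13/5 ≈ -2.6000)
g = -48 (g = -16*3 = -48)
b(x) = 1/(2*x)
E(W) = -26/5 (E(W) = 1/(1/(2*(-13/5))) = 1/((1/2)*(-5/13)) = 1/(-5/26) = -26/5)
E(g)*L(-8/3 + 0/(-3)) = -26*(-8/3 + 0/(-3))/5 = -26*(-8*1/3 + 0*(-1/3))/5 = -26*(-8/3 + 0)/5 = -26/5*(-8/3) = 208/15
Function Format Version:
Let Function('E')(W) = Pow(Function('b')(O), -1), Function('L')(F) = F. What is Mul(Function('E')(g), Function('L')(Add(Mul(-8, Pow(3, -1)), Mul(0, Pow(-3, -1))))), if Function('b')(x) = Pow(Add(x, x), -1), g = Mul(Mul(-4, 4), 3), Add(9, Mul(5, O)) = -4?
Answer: Rational(208, 15) ≈ 13.867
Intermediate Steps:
O = Rational(-13, 5) (O = Add(Rational(-9, 5), Mul(Rational(1, 5), -4)) = Add(Rational(-9, 5), Rational(-4, 5)) = Rational(-13, 5) ≈ -2.6000)
g = -48 (g = Mul(-16, 3) = -48)
Function('b')(x) = Mul(Rational(1, 2), Pow(x, -1)) (Function('b')(x) = Pow(Mul(2, x), -1) = Mul(Rational(1, 2), Pow(x, -1)))
Function('E')(W) = Rational(-26, 5) (Function('E')(W) = Pow(Mul(Rational(1, 2), Pow(Rational(-13, 5), -1)), -1) = Pow(Mul(Rational(1, 2), Rational(-5, 13)), -1) = Pow(Rational(-5, 26), -1) = Rational(-26, 5))
Mul(Function('E')(g), Function('L')(Add(Mul(-8, Pow(3, -1)), Mul(0, Pow(-3, -1))))) = Mul(Rational(-26, 5), Add(Mul(-8, Pow(3, -1)), Mul(0, Pow(-3, -1)))) = Mul(Rational(-26, 5), Add(Mul(-8, Rational(1, 3)), Mul(0, Rational(-1, 3)))) = Mul(Rational(-26, 5), Add(Rational(-8, 3), 0)) = Mul(Rational(-26, 5), Rational(-8, 3)) = Rational(208, 15)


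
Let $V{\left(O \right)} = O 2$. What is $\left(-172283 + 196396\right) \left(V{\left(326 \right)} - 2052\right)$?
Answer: $-33758200$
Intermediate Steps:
$V{\left(O \right)} = 2 O$
$\left(-172283 + 196396\right) \left(V{\left(326 \right)} - 2052\right) = \left(-172283 + 196396\right) \left(2 \cdot 326 - 2052\right) = 24113 \left(652 - 2052\right) = 24113 \left(-1400\right) = -33758200$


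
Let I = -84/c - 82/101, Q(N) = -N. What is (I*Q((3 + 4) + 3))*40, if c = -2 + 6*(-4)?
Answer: -1270400/1313 ≈ -967.55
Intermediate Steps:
c = -26 (c = -2 - 24 = -26)
I = 3176/1313 (I = -84/(-26) - 82/101 = -84*(-1/26) - 82*1/101 = 42/13 - 82/101 = 3176/1313 ≈ 2.4189)
(I*Q((3 + 4) + 3))*40 = (3176*(-((3 + 4) + 3))/1313)*40 = (3176*(-(7 + 3))/1313)*40 = (3176*(-1*10)/1313)*40 = ((3176/1313)*(-10))*40 = -31760/1313*40 = -1270400/1313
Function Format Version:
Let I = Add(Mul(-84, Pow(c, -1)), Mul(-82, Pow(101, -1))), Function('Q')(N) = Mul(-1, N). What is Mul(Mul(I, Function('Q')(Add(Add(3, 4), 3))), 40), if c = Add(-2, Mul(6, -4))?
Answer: Rational(-1270400, 1313) ≈ -967.55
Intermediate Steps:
c = -26 (c = Add(-2, -24) = -26)
I = Rational(3176, 1313) (I = Add(Mul(-84, Pow(-26, -1)), Mul(-82, Pow(101, -1))) = Add(Mul(-84, Rational(-1, 26)), Mul(-82, Rational(1, 101))) = Add(Rational(42, 13), Rational(-82, 101)) = Rational(3176, 1313) ≈ 2.4189)
Mul(Mul(I, Function('Q')(Add(Add(3, 4), 3))), 40) = Mul(Mul(Rational(3176, 1313), Mul(-1, Add(Add(3, 4), 3))), 40) = Mul(Mul(Rational(3176, 1313), Mul(-1, Add(7, 3))), 40) = Mul(Mul(Rational(3176, 1313), Mul(-1, 10)), 40) = Mul(Mul(Rational(3176, 1313), -10), 40) = Mul(Rational(-31760, 1313), 40) = Rational(-1270400, 1313)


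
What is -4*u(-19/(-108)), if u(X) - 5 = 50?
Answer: -220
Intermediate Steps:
u(X) = 55 (u(X) = 5 + 50 = 55)
-4*u(-19/(-108)) = -4*55 = -220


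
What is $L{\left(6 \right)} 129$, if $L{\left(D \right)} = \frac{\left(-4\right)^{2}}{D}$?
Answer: $344$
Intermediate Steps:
$L{\left(D \right)} = \frac{16}{D}$
$L{\left(6 \right)} 129 = \frac{16}{6} \cdot 129 = 16 \cdot \frac{1}{6} \cdot 129 = \frac{8}{3} \cdot 129 = 344$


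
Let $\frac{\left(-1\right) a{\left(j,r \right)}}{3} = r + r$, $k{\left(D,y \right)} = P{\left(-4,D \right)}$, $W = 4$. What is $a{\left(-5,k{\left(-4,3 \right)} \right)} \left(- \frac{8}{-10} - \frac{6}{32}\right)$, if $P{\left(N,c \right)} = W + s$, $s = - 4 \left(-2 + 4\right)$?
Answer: $\frac{147}{10} \approx 14.7$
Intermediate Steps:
$s = -8$ ($s = \left(-4\right) 2 = -8$)
$P{\left(N,c \right)} = -4$ ($P{\left(N,c \right)} = 4 - 8 = -4$)
$k{\left(D,y \right)} = -4$
$a{\left(j,r \right)} = - 6 r$ ($a{\left(j,r \right)} = - 3 \left(r + r\right) = - 3 \cdot 2 r = - 6 r$)
$a{\left(-5,k{\left(-4,3 \right)} \right)} \left(- \frac{8}{-10} - \frac{6}{32}\right) = \left(-6\right) \left(-4\right) \left(- \frac{8}{-10} - \frac{6}{32}\right) = 24 \left(\left(-8\right) \left(- \frac{1}{10}\right) - \frac{3}{16}\right) = 24 \left(\frac{4}{5} - \frac{3}{16}\right) = 24 \cdot \frac{49}{80} = \frac{147}{10}$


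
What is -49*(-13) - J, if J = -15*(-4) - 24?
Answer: 601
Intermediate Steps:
J = 36 (J = 60 - 24 = 36)
-49*(-13) - J = -49*(-13) - 1*36 = 637 - 36 = 601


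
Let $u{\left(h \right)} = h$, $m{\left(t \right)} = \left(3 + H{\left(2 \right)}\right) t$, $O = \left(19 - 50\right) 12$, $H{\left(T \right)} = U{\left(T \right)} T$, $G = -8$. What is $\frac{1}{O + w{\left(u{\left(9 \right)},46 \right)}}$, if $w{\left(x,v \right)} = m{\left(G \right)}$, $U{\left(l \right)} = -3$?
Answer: $- \frac{1}{348} \approx -0.0028736$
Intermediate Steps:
$H{\left(T \right)} = - 3 T$
$O = -372$ ($O = \left(-31\right) 12 = -372$)
$m{\left(t \right)} = - 3 t$ ($m{\left(t \right)} = \left(3 - 6\right) t = - 3 t$)
$w{\left(x,v \right)} = 24$ ($w{\left(x,v \right)} = \left(-3\right) \left(-8\right) = 24$)
$\frac{1}{O + w{\left(u{\left(9 \right)},46 \right)}} = \frac{1}{-372 + 24} = \frac{1}{-348} = - \frac{1}{348}$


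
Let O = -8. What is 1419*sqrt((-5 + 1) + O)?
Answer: 2838*I*sqrt(3) ≈ 4915.6*I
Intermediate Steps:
1419*sqrt((-5 + 1) + O) = 1419*sqrt((-5 + 1) - 8) = 1419*sqrt(-4 - 8) = 1419*sqrt(-12) = 1419*(2*I*sqrt(3)) = 2838*I*sqrt(3)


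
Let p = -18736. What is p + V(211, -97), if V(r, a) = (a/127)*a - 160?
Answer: -2390383/127 ≈ -18822.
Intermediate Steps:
V(r, a) = -160 + a²/127 (V(r, a) = (a*(1/127))*a - 160 = (a/127)*a - 160 = a²/127 - 160 = -160 + a²/127)
p + V(211, -97) = -18736 + (-160 + (1/127)*(-97)²) = -18736 + (-160 + (1/127)*9409) = -18736 + (-160 + 9409/127) = -18736 - 10911/127 = -2390383/127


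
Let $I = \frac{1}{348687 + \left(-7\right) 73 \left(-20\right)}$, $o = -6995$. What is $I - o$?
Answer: $\frac{2510554466}{358907} \approx 6995.0$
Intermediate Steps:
$I = \frac{1}{358907}$ ($I = \frac{1}{348687 - -10220} = \frac{1}{348687 + 10220} = \frac{1}{358907} \approx 2.7862 \cdot 10^{-6}$)
$I - o = \frac{1}{358907} - -6995 = \frac{1}{358907} + 6995 = \frac{2510554466}{358907}$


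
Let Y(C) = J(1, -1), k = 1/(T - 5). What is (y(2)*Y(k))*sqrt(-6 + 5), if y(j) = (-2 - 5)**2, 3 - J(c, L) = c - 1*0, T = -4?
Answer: 98*I ≈ 98.0*I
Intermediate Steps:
k = -1/9 (k = 1/(-4 - 5) = 1/(-9) = -1/9 ≈ -0.11111)
J(c, L) = 3 - c (J(c, L) = 3 - (c - 1*0) = 3 - (c + 0) = 3 - c)
Y(C) = 2 (Y(C) = 3 - 1*1 = 3 - 1 = 2)
y(j) = 49 (y(j) = (-7)**2 = 49)
(y(2)*Y(k))*sqrt(-6 + 5) = (49*2)*sqrt(-6 + 5) = 98*sqrt(-1) = 98*I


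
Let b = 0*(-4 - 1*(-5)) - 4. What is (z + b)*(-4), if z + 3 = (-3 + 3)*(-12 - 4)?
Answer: 28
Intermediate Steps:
z = -3 (z = -3 + (-3 + 3)*(-12 - 4) = -3 + 0*(-16) = -3 + 0 = -3)
b = -4 (b = 0*(-4 + 5) - 4 = 0*1 - 4 = 0 - 4 = -4)
(z + b)*(-4) = (-3 - 4)*(-4) = -7*(-4) = 28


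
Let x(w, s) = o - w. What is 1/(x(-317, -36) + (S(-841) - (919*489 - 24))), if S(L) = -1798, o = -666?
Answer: -1/451514 ≈ -2.2148e-6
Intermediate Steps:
x(w, s) = -666 - w
1/(x(-317, -36) + (S(-841) - (919*489 - 24))) = 1/((-666 - 1*(-317)) + (-1798 - (919*489 - 24))) = 1/((-666 + 317) + (-1798 - (449391 - 24))) = 1/(-349 + (-1798 - 1*449367)) = 1/(-349 + (-1798 - 449367)) = 1/(-349 - 451165) = 1/(-451514) = -1/451514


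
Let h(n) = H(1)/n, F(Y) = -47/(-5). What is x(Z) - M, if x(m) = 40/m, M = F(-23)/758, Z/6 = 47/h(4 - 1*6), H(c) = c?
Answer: -44527/534390 ≈ -0.083323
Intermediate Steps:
F(Y) = 47/5 (F(Y) = -47*(-1/5) = 47/5)
h(n) = 1/n
Z = -564 (Z = 6*(47/(1/(4 - 1*6))) = 6*(47/(1/(4 - 6))) = 6*(47/(1/(-2))) = 6*(47/(-1/2)) = 6*(47*(-2)) = 6*(-94) = -564)
M = 47/3790 (M = (47/5)/758 = (47/5)*(1/758) = 47/3790 ≈ 0.012401)
x(Z) - M = 40/(-564) - 1*47/3790 = 40*(-1/564) - 47/3790 = -10/141 - 47/3790 = -44527/534390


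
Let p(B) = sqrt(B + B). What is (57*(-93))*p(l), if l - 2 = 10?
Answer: -10602*sqrt(6) ≈ -25970.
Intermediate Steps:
l = 12 (l = 2 + 10 = 12)
p(B) = sqrt(2)*sqrt(B) (p(B) = sqrt(2*B) = sqrt(2)*sqrt(B))
(57*(-93))*p(l) = (57*(-93))*(sqrt(2)*sqrt(12)) = -5301*sqrt(2)*2*sqrt(3) = -10602*sqrt(6)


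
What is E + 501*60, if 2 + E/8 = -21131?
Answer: -139004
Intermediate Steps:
E = -169064 (E = -16 + 8*(-21131) = -16 - 169048 = -169064)
E + 501*60 = -169064 + 501*60 = -169064 + 30060 = -139004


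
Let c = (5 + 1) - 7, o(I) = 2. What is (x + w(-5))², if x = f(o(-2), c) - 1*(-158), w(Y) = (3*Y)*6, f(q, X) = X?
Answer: 4489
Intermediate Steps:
c = -1 (c = 6 - 7 = -1)
w(Y) = 18*Y
x = 157 (x = -1 - 1*(-158) = -1 + 158 = 157)
(x + w(-5))² = (157 + 18*(-5))² = (157 - 90)² = 67² = 4489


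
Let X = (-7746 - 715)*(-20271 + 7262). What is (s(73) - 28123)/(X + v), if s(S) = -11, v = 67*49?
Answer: -14067/55036216 ≈ -0.00025560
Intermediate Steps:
v = 3283
X = 110069149 (X = -8461*(-13009) = 110069149)
(s(73) - 28123)/(X + v) = (-11 - 28123)/(110069149 + 3283) = -28134/110072432 = -28134*1/110072432 = -14067/55036216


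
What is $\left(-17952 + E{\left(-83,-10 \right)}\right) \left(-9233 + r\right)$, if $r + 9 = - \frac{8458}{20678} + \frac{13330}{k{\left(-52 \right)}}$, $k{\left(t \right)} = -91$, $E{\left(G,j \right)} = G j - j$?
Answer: $\frac{21594195459672}{134407} \approx 1.6066 \cdot 10^{8}$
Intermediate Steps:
$E{\left(G,j \right)} = - j + G j$
$r = - \frac{20953050}{134407}$ ($r = -9 + \left(- \frac{8458}{20678} + \frac{13330}{-91}\right) = -9 + \left(\left(-8458\right) \frac{1}{20678} + 13330 \left(- \frac{1}{91}\right)\right) = -9 - \frac{19743387}{134407} = - \frac{20953050}{134407} \approx -155.89$)
$\left(-17952 + E{\left(-83,-10 \right)}\right) \left(-9233 + r\right) = \left(-17952 - 10 \left(-1 - 83\right)\right) \left(-9233 - \frac{20953050}{134407}\right) = \left(-17952 - -840\right) \left(- \frac{1261932881}{134407}\right) = \left(-17952 + 840\right) \left(- \frac{1261932881}{134407}\right) = \left(-17112\right) \left(- \frac{1261932881}{134407}\right) = \frac{21594195459672}{134407}$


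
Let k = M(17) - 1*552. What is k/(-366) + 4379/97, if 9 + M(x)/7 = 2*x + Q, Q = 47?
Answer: 267895/5917 ≈ 45.275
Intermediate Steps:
M(x) = 266 + 14*x (M(x) = -63 + 7*(2*x + 47) = -63 + 7*(47 + 2*x) = -63 + (329 + 14*x) = 266 + 14*x)
k = -48 (k = (266 + 14*17) - 1*552 = (266 + 238) - 552 = 504 - 552 = -48)
k/(-366) + 4379/97 = -48/(-366) + 4379/97 = -48*(-1/366) + 4379*(1/97) = 8/61 + 4379/97 = 267895/5917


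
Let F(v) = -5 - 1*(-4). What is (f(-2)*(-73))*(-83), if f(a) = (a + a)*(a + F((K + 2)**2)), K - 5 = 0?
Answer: 72708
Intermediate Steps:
K = 5 (K = 5 + 0 = 5)
F(v) = -1 (F(v) = -5 + 4 = -1)
f(a) = 2*a*(-1 + a) (f(a) = (a + a)*(a - 1) = (2*a)*(-1 + a) = 2*a*(-1 + a))
(f(-2)*(-73))*(-83) = ((2*(-2)*(-1 - 2))*(-73))*(-83) = ((2*(-2)*(-3))*(-73))*(-83) = (12*(-73))*(-83) = -876*(-83) = 72708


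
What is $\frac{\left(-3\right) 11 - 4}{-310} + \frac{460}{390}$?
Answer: $\frac{15703}{12090} \approx 1.2988$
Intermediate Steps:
$\frac{\left(-3\right) 11 - 4}{-310} + \frac{460}{390} = \left(-33 - 4\right) \left(- \frac{1}{310}\right) + 460 \cdot \frac{1}{390} = \left(-37\right) \left(- \frac{1}{310}\right) + \frac{46}{39} = \frac{37}{310} + \frac{46}{39} = \frac{15703}{12090}$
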